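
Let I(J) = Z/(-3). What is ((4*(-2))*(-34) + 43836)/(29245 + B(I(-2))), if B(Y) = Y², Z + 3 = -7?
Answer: 396972/263305 ≈ 1.5077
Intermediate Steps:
Z = -10 (Z = -3 - 7 = -10)
I(J) = 10/3 (I(J) = -10/(-3) = -10*(-⅓) = 10/3)
((4*(-2))*(-34) + 43836)/(29245 + B(I(-2))) = ((4*(-2))*(-34) + 43836)/(29245 + (10/3)²) = (-8*(-34) + 43836)/(29245 + 100/9) = (272 + 43836)/(263305/9) = 44108*(9/263305) = 396972/263305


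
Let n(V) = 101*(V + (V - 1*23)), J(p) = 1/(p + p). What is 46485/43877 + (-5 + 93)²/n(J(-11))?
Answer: -1272546089/562810279 ≈ -2.2611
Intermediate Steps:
J(p) = 1/(2*p)
n(V) = -2323 + 202*V (n(V) = 101*(V + (V - 23)) = 101*(V + (-23 + V)) = 101*(-23 + 2*V) = -2323 + 202*V)
46485/43877 + (-5 + 93)²/n(J(-11)) = 46485/43877 + (-5 + 93)²/(-2323 + 202*((½)/(-11))) = 46485*(1/43877) + 88²/(-2323 + 202*((½)*(-1/11))) = 46485/43877 + 7744/(-2323 + 202*(-1/22)) = 46485/43877 + 7744/(-2323 - 101/11) = 46485/43877 + 7744/(-25654/11) = 46485/43877 + 7744*(-11/25654) = 46485/43877 - 42592/12827 = -1272546089/562810279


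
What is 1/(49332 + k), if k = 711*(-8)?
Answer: 1/43644 ≈ 2.2913e-5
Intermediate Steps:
k = -5688
1/(49332 + k) = 1/(49332 - 5688) = 1/43644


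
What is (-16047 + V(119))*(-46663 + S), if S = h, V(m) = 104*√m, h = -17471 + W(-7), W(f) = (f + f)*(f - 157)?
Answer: 992314386 - 6431152*√119 ≈ 9.2216e+8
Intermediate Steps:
W(f) = 2*f*(-157 + f) (W(f) = (2*f)*(-157 + f) = 2*f*(-157 + f))
h = -15175 (h = -17471 + 2*(-7)*(-157 - 7) = -17471 + 2*(-7)*(-164) = -17471 + 2296 = -15175)
S = -15175
(-16047 + V(119))*(-46663 + S) = (-16047 + 104*√119)*(-46663 - 15175) = (-16047 + 104*√119)*(-61838) = 992314386 - 6431152*√119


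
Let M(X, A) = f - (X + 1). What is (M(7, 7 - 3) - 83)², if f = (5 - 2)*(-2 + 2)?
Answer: 8281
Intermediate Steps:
f = 0 (f = 3*0 = 0)
M(X, A) = -1 - X (M(X, A) = 0 - (X + 1) = 0 - (1 + X) = 0 + (-1 - X) = -1 - X)
(M(7, 7 - 3) - 83)² = ((-1 - 1*7) - 83)² = ((-1 - 7) - 83)² = (-8 - 83)² = (-91)² = 8281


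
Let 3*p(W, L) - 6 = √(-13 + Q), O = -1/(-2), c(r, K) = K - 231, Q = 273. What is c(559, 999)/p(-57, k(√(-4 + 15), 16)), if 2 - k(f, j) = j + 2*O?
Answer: -432/7 + 144*√65/7 ≈ 104.14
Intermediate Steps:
c(r, K) = -231 + K
O = ½ (O = -1*(-½) = ½ ≈ 0.50000)
k(f, j) = 1 - j (k(f, j) = 2 - (j + 2*(½)) = 2 - (j + 1) = 2 - (1 + j) = 2 + (-1 - j) = 1 - j)
p(W, L) = 2 + 2*√65/3 (p(W, L) = 2 + √(-13 + 273)/3 = 2 + √260/3 = 2 + (2*√65)/3 = 2 + 2*√65/3)
c(559, 999)/p(-57, k(√(-4 + 15), 16)) = (-231 + 999)/(2 + 2*√65/3) = 768/(2 + 2*√65/3)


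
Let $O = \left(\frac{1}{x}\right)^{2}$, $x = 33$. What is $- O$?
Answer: $- \frac{1}{1089} \approx -0.00091827$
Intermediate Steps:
$O = \frac{1}{1089}$ ($O = \left(\frac{1}{33}\right)^{2} = \frac{1}{1089} \approx 0.00091827$)
$- O = \left(-1\right) \frac{1}{1089} = - \frac{1}{1089}$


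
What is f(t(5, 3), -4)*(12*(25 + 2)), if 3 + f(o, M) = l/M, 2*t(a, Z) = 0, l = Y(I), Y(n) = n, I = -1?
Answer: -891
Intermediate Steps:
l = -1
t(a, Z) = 0 (t(a, Z) = (1/2)*0 = 0)
f(o, M) = -3 - 1/M
f(t(5, 3), -4)*(12*(25 + 2)) = (-3 - 1/(-4))*(12*(25 + 2)) = (-3 - 1*(-1/4))*(12*27) = (-3 + 1/4)*324 = -11/4*324 = -891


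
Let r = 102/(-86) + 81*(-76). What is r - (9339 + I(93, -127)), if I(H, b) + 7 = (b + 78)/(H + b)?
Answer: -22647297/1462 ≈ -15491.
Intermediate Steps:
I(H, b) = -7 + (78 + b)/(H + b) (I(H, b) = -7 + (b + 78)/(H + b) = -7 + (78 + b)/(H + b))
r = -264759/43 (r = 102*(-1/86) - 6156 = -51/43 - 6156 = -264759/43 ≈ -6157.2)
r - (9339 + I(93, -127)) = -264759/43 - (9339 + (78 - 7*93 - 6*(-127))/(93 - 127)) = -264759/43 - (9339 + (78 - 651 + 762)/(-34)) = -264759/43 - (9339 - 1/34*189) = -264759/43 - (9339 - 189/34) = -264759/43 - 1*317337/34 = -264759/43 - 317337/34 = -22647297/1462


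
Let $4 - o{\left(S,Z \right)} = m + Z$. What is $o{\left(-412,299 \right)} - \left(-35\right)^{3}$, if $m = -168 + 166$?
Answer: $42582$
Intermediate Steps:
$m = -2$
$o{\left(S,Z \right)} = 6 - Z$ ($o{\left(S,Z \right)} = 4 - \left(-2 + Z\right) = 6 - Z$)
$o{\left(-412,299 \right)} - \left(-35\right)^{3} = \left(6 - 299\right) - \left(-35\right)^{3} = \left(6 - 299\right) - -42875 = -293 + 42875 = 42582$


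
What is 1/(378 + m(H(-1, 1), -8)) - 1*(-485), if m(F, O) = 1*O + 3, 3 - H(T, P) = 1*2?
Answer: 180906/373 ≈ 485.00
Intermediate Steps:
H(T, P) = 1 (H(T, P) = 3 - 2 = 1)
m(F, O) = 3 + O (m(F, O) = O + 3 = 3 + O)
1/(378 + m(H(-1, 1), -8)) - 1*(-485) = 1/(378 + (3 - 8)) - 1*(-485) = 1/(378 - 5) + 485 = 1/373 + 485 = 180906/373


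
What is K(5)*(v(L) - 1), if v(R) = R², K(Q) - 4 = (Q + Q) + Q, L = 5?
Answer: 456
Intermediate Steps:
K(Q) = 4 + 3*Q (K(Q) = 4 + ((Q + Q) + Q) = 4 + (2*Q + Q) = 4 + 3*Q)
K(5)*(v(L) - 1) = (4 + 3*5)*(5² - 1) = (4 + 15)*(25 - 1) = 19*24 = 456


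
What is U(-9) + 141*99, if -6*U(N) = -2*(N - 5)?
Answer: 41863/3 ≈ 13954.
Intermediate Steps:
U(N) = -5/3 + N/3 (U(N) = -(-1)*(N - 5)/3 = -(-1)*(-5 + N)/3 = -(10 - 2*N)/6 = -5/3 + N/3)
U(-9) + 141*99 = (-5/3 + (⅓)*(-9)) + 141*99 = (-5/3 - 3) + 13959 = -14/3 + 13959 = 41863/3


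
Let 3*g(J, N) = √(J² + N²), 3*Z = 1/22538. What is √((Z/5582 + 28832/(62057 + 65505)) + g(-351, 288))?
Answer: √(32743796637281170992861153 + 434607117544560355609737708*√2545)/12036155498394 ≈ 12.311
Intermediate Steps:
Z = 1/67614 (Z = (⅓)/22538 = (⅓)*(1/22538) = 1/67614 ≈ 1.4790e-5)
g(J, N) = √(J² + N²)/3
√((Z/5582 + 28832/(62057 + 65505)) + g(-351, 288)) = √(((1/67614)/5582 + 28832/(62057 + 65505)) + √((-351)² + 288²)/3) = √(((1/67614)*(1/5582) + 28832/127562) + √(123201 + 82944)/3) = √((1/377421348 + 28832*(1/127562)) + √206145/3) = √((1/377421348 + 14416/63781) + (9*√2545)/3) = √(5440906216549/24072310996788 + 3*√2545)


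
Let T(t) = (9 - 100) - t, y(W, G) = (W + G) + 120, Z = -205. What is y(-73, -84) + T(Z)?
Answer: 77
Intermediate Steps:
y(W, G) = 120 + G + W (y(W, G) = (G + W) + 120 = 120 + G + W)
T(t) = -91 - t
y(-73, -84) + T(Z) = (120 - 84 - 73) + (-91 - 1*(-205)) = -37 + (-91 + 205) = -37 + 114 = 77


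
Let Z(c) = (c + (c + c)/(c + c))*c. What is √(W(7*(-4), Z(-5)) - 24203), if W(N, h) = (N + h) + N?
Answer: I*√24239 ≈ 155.69*I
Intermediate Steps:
Z(c) = c*(1 + c) (Z(c) = (c + (2*c)/((2*c)))*c = (c + (2*c)*(1/(2*c)))*c = (c + 1)*c = (1 + c)*c = c*(1 + c))
W(N, h) = h + 2*N
√(W(7*(-4), Z(-5)) - 24203) = √((-5*(1 - 5) + 2*(7*(-4))) - 24203) = √((-5*(-4) + 2*(-28)) - 24203) = √((20 - 56) - 24203) = √(-36 - 24203) = √(-24239) = I*√24239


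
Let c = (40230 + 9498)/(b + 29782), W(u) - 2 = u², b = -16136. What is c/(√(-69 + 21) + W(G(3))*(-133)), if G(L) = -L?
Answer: -36376032/14604065191 - 99456*I*√3/14604065191 ≈ -0.0024908 - 1.1796e-5*I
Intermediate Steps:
W(u) = 2 + u²
c = 24864/6823 (c = (40230 + 9498)/(-16136 + 29782) = 49728/13646 = 49728*(1/13646) = 24864/6823 ≈ 3.6441)
c/(√(-69 + 21) + W(G(3))*(-133)) = 24864/(6823*(√(-69 + 21) + (2 + (-1*3)²)*(-133))) = 24864/(6823*(√(-48) + (2 + (-3)²)*(-133))) = 24864/(6823*(4*I*√3 + (2 + 9)*(-133))) = 24864/(6823*(4*I*√3 + 11*(-133))) = 24864/(6823*(4*I*√3 - 1463)) = 24864/(6823*(-1463 + 4*I*√3))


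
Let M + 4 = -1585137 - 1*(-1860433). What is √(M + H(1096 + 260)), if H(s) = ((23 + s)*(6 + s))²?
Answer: 24*√6124354171 ≈ 1.8782e+6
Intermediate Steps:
H(s) = (6 + s)²*(23 + s)² (H(s) = ((6 + s)*(23 + s))² = (6 + s)²*(23 + s)²)
M = 275292 (M = -4 + (-1585137 - 1*(-1860433)) = -4 + (-1585137 + 1860433) = -4 + 275296 = 275292)
√(M + H(1096 + 260)) = √(275292 + (6 + (1096 + 260))²*(23 + (1096 + 260))²) = √(275292 + (6 + 1356)²*(23 + 1356)²) = √(275292 + 1362²*1379²) = √(275292 + 1855044*1901641) = √(275292 + 3527627727204) = √3527628002496 = 24*√6124354171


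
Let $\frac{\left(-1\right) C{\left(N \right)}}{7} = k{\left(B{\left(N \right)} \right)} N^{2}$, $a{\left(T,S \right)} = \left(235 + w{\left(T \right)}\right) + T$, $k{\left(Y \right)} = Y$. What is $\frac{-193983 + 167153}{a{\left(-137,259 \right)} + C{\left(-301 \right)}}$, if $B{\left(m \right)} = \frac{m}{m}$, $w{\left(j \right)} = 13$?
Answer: $\frac{13415}{317048} \approx 0.042312$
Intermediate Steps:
$B{\left(m \right)} = 1$
$a{\left(T,S \right)} = 248 + T$ ($a{\left(T,S \right)} = \left(235 + 13\right) + T = 248 + T$)
$C{\left(N \right)} = - 7 N^{2}$ ($C{\left(N \right)} = - 7 \cdot 1 N^{2} = - 7 N^{2}$)
$\frac{-193983 + 167153}{a{\left(-137,259 \right)} + C{\left(-301 \right)}} = \frac{-193983 + 167153}{\left(248 - 137\right) - 7 \left(-301\right)^{2}} = - \frac{26830}{111 - 634207} = - \frac{26830}{-634096} = \left(-26830\right) \left(- \frac{1}{634096}\right) = \frac{13415}{317048}$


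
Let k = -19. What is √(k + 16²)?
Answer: √237 ≈ 15.395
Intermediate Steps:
√(k + 16²) = √(-19 + 16²) = √(-19 + 256) = √237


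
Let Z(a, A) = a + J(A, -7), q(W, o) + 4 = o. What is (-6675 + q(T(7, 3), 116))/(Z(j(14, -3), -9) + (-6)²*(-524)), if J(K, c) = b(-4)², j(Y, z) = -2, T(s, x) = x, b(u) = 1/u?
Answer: 105008/301855 ≈ 0.34788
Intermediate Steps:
q(W, o) = -4 + o
J(K, c) = 1/16 (J(K, c) = (1/(-4))² = (-¼)² = 1/16)
Z(a, A) = 1/16 + a (Z(a, A) = a + 1/16 = 1/16 + a)
(-6675 + q(T(7, 3), 116))/(Z(j(14, -3), -9) + (-6)²*(-524)) = (-6675 + (-4 + 116))/((1/16 - 2) + (-6)²*(-524)) = (-6675 + 112)/(-31/16 + 36*(-524)) = -6563/(-31/16 - 18864) = -6563/(-301855/16) = -6563*(-16/301855) = 105008/301855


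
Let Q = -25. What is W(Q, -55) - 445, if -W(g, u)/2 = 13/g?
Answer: -11099/25 ≈ -443.96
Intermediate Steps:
W(g, u) = -26/g
W(Q, -55) - 445 = -26/(-25) - 445 = -26*(-1/25) - 445 = 26/25 - 445 = -11099/25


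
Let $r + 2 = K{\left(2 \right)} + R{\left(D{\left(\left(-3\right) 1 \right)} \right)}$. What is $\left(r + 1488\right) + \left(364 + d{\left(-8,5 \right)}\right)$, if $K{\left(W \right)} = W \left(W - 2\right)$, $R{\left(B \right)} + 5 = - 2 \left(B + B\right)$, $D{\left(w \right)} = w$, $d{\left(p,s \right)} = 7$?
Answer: $1864$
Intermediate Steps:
$R{\left(B \right)} = -5 - 4 B$ ($R{\left(B \right)} = -5 - 2 \left(B + B\right) = -5 - 2 \cdot 2 B = -5 - 4 B$)
$K{\left(W \right)} = W \left(-2 + W\right)$
$r = 5$ ($r = -2 - \left(5 - 2 \left(-2 + 2\right) + 4 \left(-3\right) 1\right) = -2 + \left(2 \cdot 0 - -7\right) = -2 + \left(0 + \left(-5 + 12\right)\right) = -2 + \left(0 + 7\right) = -2 + 7 = 5$)
$\left(r + 1488\right) + \left(364 + d{\left(-8,5 \right)}\right) = \left(5 + 1488\right) + \left(364 + 7\right) = 1493 + 371 = 1864$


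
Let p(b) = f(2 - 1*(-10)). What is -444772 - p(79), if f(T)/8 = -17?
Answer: -444636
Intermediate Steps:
f(T) = -136 (f(T) = 8*(-17) = -136)
p(b) = -136
-444772 - p(79) = -444772 - 1*(-136) = -444772 + 136 = -444636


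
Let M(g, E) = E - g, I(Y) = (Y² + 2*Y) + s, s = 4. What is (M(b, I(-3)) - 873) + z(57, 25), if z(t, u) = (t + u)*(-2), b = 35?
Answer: -1065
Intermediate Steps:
I(Y) = 4 + Y² + 2*Y (I(Y) = (Y² + 2*Y) + 4 = 4 + Y² + 2*Y)
z(t, u) = -2*t - 2*u
(M(b, I(-3)) - 873) + z(57, 25) = (((4 + (-3)² + 2*(-3)) - 1*35) - 873) + (-2*57 - 2*25) = (((4 + 9 - 6) - 35) - 873) + (-114 - 50) = ((7 - 35) - 873) - 164 = (-28 - 873) - 164 = -901 - 164 = -1065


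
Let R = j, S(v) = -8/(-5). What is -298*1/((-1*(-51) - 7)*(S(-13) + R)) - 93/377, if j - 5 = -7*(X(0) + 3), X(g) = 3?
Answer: -81277/1468038 ≈ -0.055364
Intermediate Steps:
S(v) = 8/5 (S(v) = -8*(-⅕) = 8/5)
j = -37 (j = 5 - 7*(3 + 3) = 5 - 7*6 = 5 - 42 = -37)
R = -37
-298*1/((-1*(-51) - 7)*(S(-13) + R)) - 93/377 = -298*1/((8/5 - 37)*(-1*(-51) - 7)) - 93/377 = -298*(-5/(177*(51 - 7))) - 93*1/377 = -298/(44*(-177/5)) - 93/377 = -298/(-7788/5) - 93/377 = -298*(-5/7788) - 93/377 = 745/3894 - 93/377 = -81277/1468038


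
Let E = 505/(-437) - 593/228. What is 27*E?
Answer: -177291/1748 ≈ -101.43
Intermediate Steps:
E = -19699/5244 (E = 505*(-1/437) - 593*1/228 = -505/437 - 593/228 = -19699/5244 ≈ -3.7565)
27*E = 27*(-19699/5244) = -177291/1748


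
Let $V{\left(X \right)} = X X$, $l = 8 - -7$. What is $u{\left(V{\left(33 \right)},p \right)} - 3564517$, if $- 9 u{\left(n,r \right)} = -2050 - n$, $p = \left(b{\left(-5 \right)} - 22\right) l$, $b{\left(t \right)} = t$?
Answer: $- \frac{32077514}{9} \approx -3.5642 \cdot 10^{6}$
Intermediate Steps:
$l = 15$ ($l = 8 + 7 = 15$)
$V{\left(X \right)} = X^{2}$
$p = -405$ ($p = \left(-5 - 22\right) 15 = \left(-27\right) 15 = -405$)
$u{\left(n,r \right)} = \frac{2050}{9} + \frac{n}{9}$ ($u{\left(n,r \right)} = - \frac{-2050 - n}{9} = \frac{2050}{9} + \frac{n}{9}$)
$u{\left(V{\left(33 \right)},p \right)} - 3564517 = \left(\frac{2050}{9} + \frac{33^{2}}{9}\right) - 3564517 = \left(\frac{2050}{9} + \frac{1}{9} \cdot 1089\right) - 3564517 = \left(\frac{2050}{9} + 121\right) - 3564517 = \frac{3139}{9} - 3564517 = - \frac{32077514}{9}$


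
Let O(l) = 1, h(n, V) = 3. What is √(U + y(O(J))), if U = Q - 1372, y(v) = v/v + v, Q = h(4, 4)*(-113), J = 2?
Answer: I*√1709 ≈ 41.34*I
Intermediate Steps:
Q = -339 (Q = 3*(-113) = -339)
y(v) = 1 + v
U = -1711 (U = -339 - 1372 = -1711)
√(U + y(O(J))) = √(-1711 + (1 + 1)) = √(-1711 + 2) = √(-1709) = I*√1709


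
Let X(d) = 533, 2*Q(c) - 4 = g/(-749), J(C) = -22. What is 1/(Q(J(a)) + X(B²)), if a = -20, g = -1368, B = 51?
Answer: 749/401399 ≈ 0.0018660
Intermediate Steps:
Q(c) = 2182/749 (Q(c) = 2 + (-1368/(-749))/2 = 2 + (-1368*(-1/749))/2 = 2 + (½)*(1368/749) = 2 + 684/749 = 2182/749)
1/(Q(J(a)) + X(B²)) = 1/(2182/749 + 533) = 1/(401399/749) = 749/401399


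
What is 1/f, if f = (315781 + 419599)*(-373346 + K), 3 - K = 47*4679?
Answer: -1/436268597280 ≈ -2.2922e-12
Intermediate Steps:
K = -219910 (K = 3 - 47*4679 = 3 - 1*219913 = 3 - 219913 = -219910)
f = -436268597280 (f = (315781 + 419599)*(-373346 - 219910) = 735380*(-593256) = -436268597280)
1/f = 1/(-436268597280) = -1/436268597280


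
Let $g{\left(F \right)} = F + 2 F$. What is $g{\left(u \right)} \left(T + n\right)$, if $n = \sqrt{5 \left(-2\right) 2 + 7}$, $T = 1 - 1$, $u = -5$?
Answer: $- 15 i \sqrt{13} \approx - 54.083 i$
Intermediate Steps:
$g{\left(F \right)} = 3 F$
$T = 0$
$n = i \sqrt{13}$ ($n = \sqrt{\left(-10\right) 2 + 7} = \sqrt{-20 + 7} = \sqrt{-13} = i \sqrt{13} \approx 3.6056 i$)
$g{\left(u \right)} \left(T + n\right) = 3 \left(-5\right) \left(0 + i \sqrt{13}\right) = - 15 i \sqrt{13}$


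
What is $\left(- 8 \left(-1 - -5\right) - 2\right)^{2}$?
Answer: $1156$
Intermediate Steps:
$\left(- 8 \left(-1 - -5\right) - 2\right)^{2} = \left(- 8 \left(-1 + 5\right) - 2\right)^{2} = \left(\left(-8\right) 4 - 2\right)^{2} = \left(-32 - 2\right)^{2} = \left(-34\right)^{2} = 1156$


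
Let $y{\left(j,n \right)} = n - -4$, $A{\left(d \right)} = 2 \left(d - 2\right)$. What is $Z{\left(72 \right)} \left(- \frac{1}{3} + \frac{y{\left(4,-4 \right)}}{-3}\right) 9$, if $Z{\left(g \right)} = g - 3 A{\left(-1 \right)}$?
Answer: $-270$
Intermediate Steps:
$A{\left(d \right)} = -4 + 2 d$ ($A{\left(d \right)} = 2 \left(-2 + d\right) = -4 + 2 d$)
$y{\left(j,n \right)} = 4 + n$ ($y{\left(j,n \right)} = n + 4 = 4 + n$)
$Z{\left(g \right)} = 18 + g$ ($Z{\left(g \right)} = g - 3 \left(-4 + 2 \left(-1\right)\right) = g - 3 \left(-4 - 2\right) = g - -18 = g + 18 = 18 + g$)
$Z{\left(72 \right)} \left(- \frac{1}{3} + \frac{y{\left(4,-4 \right)}}{-3}\right) 9 = \left(18 + 72\right) \left(- \frac{1}{3} + \frac{4 - 4}{-3}\right) 9 = 90 \left(\left(-1\right) \frac{1}{3} + 0 \left(- \frac{1}{3}\right)\right) 9 = 90 \left(- \frac{1}{3} + 0\right) 9 = 90 \left(\left(- \frac{1}{3}\right) 9\right) = 90 \left(-3\right) = -270$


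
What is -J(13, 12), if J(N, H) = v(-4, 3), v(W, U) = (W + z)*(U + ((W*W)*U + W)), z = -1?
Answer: 235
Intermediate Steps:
v(W, U) = (-1 + W)*(U + W + U*W**2) (v(W, U) = (W - 1)*(U + ((W*W)*U + W)) = (-1 + W)*(U + (W**2*U + W)) = (-1 + W)*(U + (U*W**2 + W)) = (-1 + W)*(U + (W + U*W**2)) = (-1 + W)*(U + W + U*W**2))
J(N, H) = -235 (J(N, H) = (-4)**2 - 1*3 - 1*(-4) + 3*(-4) + 3*(-4)**3 - 1*3*(-4)**2 = 16 - 3 + 4 - 12 + 3*(-64) - 1*3*16 = 16 - 3 + 4 - 12 - 192 - 48 = -235)
-J(13, 12) = -1*(-235) = 235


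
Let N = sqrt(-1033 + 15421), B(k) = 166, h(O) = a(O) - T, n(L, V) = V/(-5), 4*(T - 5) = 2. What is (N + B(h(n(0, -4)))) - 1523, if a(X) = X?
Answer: -1357 + 2*sqrt(3597) ≈ -1237.1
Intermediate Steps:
T = 11/2 (T = 5 + (1/4)*2 = 5 + 1/2 = 11/2 ≈ 5.5000)
n(L, V) = -V/5 (n(L, V) = V*(-1/5) = -V/5)
h(O) = -11/2 + O (h(O) = O - 1*11/2 = O - 11/2 = -11/2 + O)
N = 2*sqrt(3597) (N = sqrt(14388) = 2*sqrt(3597) ≈ 119.95)
(N + B(h(n(0, -4)))) - 1523 = (2*sqrt(3597) + 166) - 1523 = (166 + 2*sqrt(3597)) - 1523 = -1357 + 2*sqrt(3597)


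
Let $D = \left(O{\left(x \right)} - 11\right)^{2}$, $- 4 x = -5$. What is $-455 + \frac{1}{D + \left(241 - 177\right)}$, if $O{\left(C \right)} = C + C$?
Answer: $- \frac{247971}{545} \approx -454.99$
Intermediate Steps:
$x = \frac{5}{4}$ ($x = \left(- \frac{1}{4}\right) \left(-5\right) = \frac{5}{4} \approx 1.25$)
$O{\left(C \right)} = 2 C$
$D = \frac{289}{4}$ ($D = \left(2 \cdot \frac{5}{4} - 11\right)^{2} = \left(\frac{5}{2} - 11\right)^{2} = \left(- \frac{17}{2}\right)^{2} = \frac{289}{4} \approx 72.25$)
$-455 + \frac{1}{D + \left(241 - 177\right)} = -455 + \frac{1}{\frac{289}{4} + \left(241 - 177\right)} = -455 + \frac{1}{\frac{289}{4} + 64} = -455 + \frac{1}{\frac{545}{4}} = -455 + \frac{4}{545} = - \frac{247971}{545}$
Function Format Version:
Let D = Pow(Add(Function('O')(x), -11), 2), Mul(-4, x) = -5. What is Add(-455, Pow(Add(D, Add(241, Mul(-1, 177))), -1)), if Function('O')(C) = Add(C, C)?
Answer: Rational(-247971, 545) ≈ -454.99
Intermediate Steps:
x = Rational(5, 4) (x = Mul(Rational(-1, 4), -5) = Rational(5, 4) ≈ 1.2500)
Function('O')(C) = Mul(2, C)
D = Rational(289, 4) (D = Pow(Add(Mul(2, Rational(5, 4)), -11), 2) = Pow(Add(Rational(5, 2), -11), 2) = Pow(Rational(-17, 2), 2) = Rational(289, 4) ≈ 72.250)
Add(-455, Pow(Add(D, Add(241, Mul(-1, 177))), -1)) = Add(-455, Pow(Add(Rational(289, 4), Add(241, Mul(-1, 177))), -1)) = Add(-455, Pow(Add(Rational(289, 4), Add(241, -177)), -1)) = Add(-455, Pow(Add(Rational(289, 4), 64), -1)) = Add(-455, Pow(Rational(545, 4), -1)) = Add(-455, Rational(4, 545)) = Rational(-247971, 545)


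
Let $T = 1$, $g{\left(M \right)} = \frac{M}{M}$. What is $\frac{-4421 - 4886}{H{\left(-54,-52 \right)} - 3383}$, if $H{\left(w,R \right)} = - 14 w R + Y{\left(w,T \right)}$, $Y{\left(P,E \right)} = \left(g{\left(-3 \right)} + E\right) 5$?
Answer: $\frac{9307}{42685} \approx 0.21804$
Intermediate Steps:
$g{\left(M \right)} = 1$
$Y{\left(P,E \right)} = 5 + 5 E$ ($Y{\left(P,E \right)} = \left(1 + E\right) 5 = 5 + 5 E$)
$H{\left(w,R \right)} = 10 - 14 R w$ ($H{\left(w,R \right)} = - 14 w R + \left(5 + 5 \cdot 1\right) = - 14 R w + \left(5 + 5\right) = - 14 R w + 10 = 10 - 14 R w$)
$\frac{-4421 - 4886}{H{\left(-54,-52 \right)} - 3383} = \frac{-4421 - 4886}{\left(10 - \left(-728\right) \left(-54\right)\right) - 3383} = - \frac{9307}{\left(10 - 39312\right) - 3383} = - \frac{9307}{-39302 - 3383} = - \frac{9307}{-42685} = \left(-9307\right) \left(- \frac{1}{42685}\right) = \frac{9307}{42685}$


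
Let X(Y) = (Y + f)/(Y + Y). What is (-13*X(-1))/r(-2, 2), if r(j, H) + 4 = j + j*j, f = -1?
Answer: 13/2 ≈ 6.5000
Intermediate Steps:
X(Y) = (-1 + Y)/(2*Y) (X(Y) = (Y - 1)/(Y + Y) = (-1 + Y)/((2*Y)) = (-1 + Y)*(1/(2*Y)) = (-1 + Y)/(2*Y))
r(j, H) = -4 + j + j² (r(j, H) = -4 + (j + j*j) = -4 + (j + j²) = -4 + j + j²)
(-13*X(-1))/r(-2, 2) = (-13*(-1 - 1)/(2*(-1)))/(-4 - 2 + (-2)²) = (-13*(-1)*(-2)/2)/(-4 - 2 + 4) = -13*1/(-2) = -13*(-½) = 13/2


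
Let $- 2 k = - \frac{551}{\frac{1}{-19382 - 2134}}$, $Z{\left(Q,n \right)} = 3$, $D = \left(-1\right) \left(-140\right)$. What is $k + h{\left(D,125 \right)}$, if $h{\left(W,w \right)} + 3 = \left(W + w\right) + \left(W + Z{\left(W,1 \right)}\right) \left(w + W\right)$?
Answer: $-5889501$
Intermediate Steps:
$D = 140$
$h{\left(W,w \right)} = -3 + W + w + \left(3 + W\right) \left(W + w\right)$ ($h{\left(W,w \right)} = -3 + \left(\left(W + w\right) + \left(W + 3\right) \left(w + W\right)\right) = -3 + \left(\left(W + w\right) + \left(3 + W\right) \left(W + w\right)\right) = -3 + \left(W + w + \left(3 + W\right) \left(W + w\right)\right) = -3 + W + w + \left(3 + W\right) \left(W + w\right)$)
$k = -5927658$ ($k = - \frac{\left(-551\right) \frac{1}{\frac{1}{-19382 - 2134}}}{2} = - \frac{\left(-551\right) \frac{1}{\frac{1}{-21516}}}{2} = - \frac{\left(-551\right) \frac{1}{- \frac{1}{21516}}}{2} = - \frac{\left(-551\right) \left(-21516\right)}{2} = \left(- \frac{1}{2}\right) 11855316 = -5927658$)
$k + h{\left(D,125 \right)} = -5927658 + \left(-3 + 140^{2} + 4 \cdot 140 + 4 \cdot 125 + 140 \cdot 125\right) = -5927658 + \left(-3 + 19600 + 560 + 500 + 17500\right) = -5927658 + 38157 = -5889501$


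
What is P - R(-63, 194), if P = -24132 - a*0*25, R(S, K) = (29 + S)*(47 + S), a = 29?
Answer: -24676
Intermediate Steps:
P = -24132 (P = -24132 - 29*0*25 = -24132 - 0*25 = -24132 - 1*0 = -24132 + 0 = -24132)
P - R(-63, 194) = -24132 - (1363 + (-63)**2 + 76*(-63)) = -24132 - (1363 + 3969 - 4788) = -24132 - 1*544 = -24132 - 544 = -24676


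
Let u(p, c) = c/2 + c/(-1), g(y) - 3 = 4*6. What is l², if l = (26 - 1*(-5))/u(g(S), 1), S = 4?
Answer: 3844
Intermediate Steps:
g(y) = 27 (g(y) = 3 + 4*6 = 3 + 24 = 27)
u(p, c) = -c/2 (u(p, c) = c*(½) + c*(-1) = c/2 - c = -c/2)
l = -62 (l = (26 - 1*(-5))/((-½*1)) = (26 + 5)/(-½) = 31*(-2) = -62)
l² = (-62)² = 3844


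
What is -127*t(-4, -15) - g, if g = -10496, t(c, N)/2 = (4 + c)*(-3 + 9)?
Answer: 10496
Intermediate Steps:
t(c, N) = 48 + 12*c (t(c, N) = 2*((4 + c)*(-3 + 9)) = 2*((4 + c)*6) = 2*(24 + 6*c) = 48 + 12*c)
-127*t(-4, -15) - g = -127*(48 + 12*(-4)) - 1*(-10496) = -127*(48 - 48) + 10496 = -127*0 + 10496 = 0 + 10496 = 10496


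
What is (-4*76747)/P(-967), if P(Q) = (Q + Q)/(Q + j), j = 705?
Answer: -40215428/967 ≈ -41588.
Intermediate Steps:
P(Q) = 2*Q/(705 + Q) (P(Q) = (Q + Q)/(Q + 705) = (2*Q)/(705 + Q) = 2*Q/(705 + Q))
(-4*76747)/P(-967) = (-4*76747)/((2*(-967)/(705 - 967))) = -306988/(2*(-967)/(-262)) = -306988/(2*(-967)*(-1/262)) = -306988/967/131 = -306988*131/967 = -40215428/967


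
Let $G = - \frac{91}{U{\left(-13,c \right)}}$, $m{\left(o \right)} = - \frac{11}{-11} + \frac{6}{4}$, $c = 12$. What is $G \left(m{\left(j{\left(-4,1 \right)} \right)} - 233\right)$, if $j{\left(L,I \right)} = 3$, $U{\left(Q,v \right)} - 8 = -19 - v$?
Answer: $- \frac{41951}{46} \approx -911.98$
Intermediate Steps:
$U{\left(Q,v \right)} = -11 - v$ ($U{\left(Q,v \right)} = 8 - \left(19 + v\right) = -11 - v$)
$m{\left(o \right)} = \frac{5}{2}$ ($m{\left(o \right)} = \left(-11\right) \left(- \frac{1}{11}\right) + 6 \cdot \frac{1}{4} = 1 + \frac{3}{2} = \frac{5}{2}$)
$G = \frac{91}{23}$ ($G = - \frac{91}{-11 - 12} = - \frac{91}{-23} = \left(-91\right) \left(- \frac{1}{23}\right) = \frac{91}{23} \approx 3.9565$)
$G \left(m{\left(j{\left(-4,1 \right)} \right)} - 233\right) = \frac{91 \left(\frac{5}{2} - 233\right)}{23} = \frac{91}{23} \left(- \frac{461}{2}\right) = - \frac{41951}{46}$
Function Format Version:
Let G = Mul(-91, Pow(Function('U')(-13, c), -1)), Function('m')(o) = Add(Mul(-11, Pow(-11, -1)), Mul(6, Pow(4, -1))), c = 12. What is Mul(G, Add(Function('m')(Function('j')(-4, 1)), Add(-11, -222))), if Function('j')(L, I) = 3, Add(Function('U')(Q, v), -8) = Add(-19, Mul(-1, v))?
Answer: Rational(-41951, 46) ≈ -911.98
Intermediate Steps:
Function('U')(Q, v) = Add(-11, Mul(-1, v)) (Function('U')(Q, v) = Add(8, Add(-19, Mul(-1, v))) = Add(-11, Mul(-1, v)))
Function('m')(o) = Rational(5, 2) (Function('m')(o) = Add(Mul(-11, Rational(-1, 11)), Mul(6, Rational(1, 4))) = Add(1, Rational(3, 2)) = Rational(5, 2))
G = Rational(91, 23) (G = Mul(-91, Pow(Add(-11, Mul(-1, 12)), -1)) = Mul(-91, Pow(Add(-11, -12), -1)) = Mul(-91, Pow(-23, -1)) = Mul(-91, Rational(-1, 23)) = Rational(91, 23) ≈ 3.9565)
Mul(G, Add(Function('m')(Function('j')(-4, 1)), Add(-11, -222))) = Mul(Rational(91, 23), Add(Rational(5, 2), Add(-11, -222))) = Mul(Rational(91, 23), Add(Rational(5, 2), -233)) = Mul(Rational(91, 23), Rational(-461, 2)) = Rational(-41951, 46)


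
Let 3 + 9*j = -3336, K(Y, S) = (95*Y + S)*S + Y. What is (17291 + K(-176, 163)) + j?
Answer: -2682047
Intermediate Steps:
K(Y, S) = Y + S*(S + 95*Y) (K(Y, S) = (S + 95*Y)*S + Y = S*(S + 95*Y) + Y = Y + S*(S + 95*Y))
j = -371 (j = -⅓ + (⅑)*(-3336) = -⅓ - 1112/3 = -371)
(17291 + K(-176, 163)) + j = (17291 + (-176 + 163² + 95*163*(-176))) - 371 = (17291 + (-176 + 26569 - 2725360)) - 371 = (17291 - 2698967) - 371 = -2681676 - 371 = -2682047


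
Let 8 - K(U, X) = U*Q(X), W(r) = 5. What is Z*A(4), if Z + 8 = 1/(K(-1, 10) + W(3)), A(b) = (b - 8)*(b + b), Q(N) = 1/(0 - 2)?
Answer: 6336/25 ≈ 253.44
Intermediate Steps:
Q(N) = -1/2 (Q(N) = 1/(-2) = -1/2)
A(b) = 2*b*(-8 + b) (A(b) = (-8 + b)*(2*b) = 2*b*(-8 + b))
K(U, X) = 8 + U/2 (K(U, X) = 8 - U*(-1)/2 = 8 - (-1)*U/2 = 8 + U/2)
Z = -198/25 (Z = -8 + 1/((8 + (1/2)*(-1)) + 5) = -8 + 1/((8 - 1/2) + 5) = -8 + 1/(15/2 + 5) = -8 + 1/(25/2) = -8 + 2/25 = -198/25 ≈ -7.9200)
Z*A(4) = -396*4*(-8 + 4)/25 = -396*4*(-4)/25 = -198/25*(-32) = 6336/25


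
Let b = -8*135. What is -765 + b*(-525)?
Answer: 566235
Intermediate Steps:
b = -1080
-765 + b*(-525) = -765 - 1080*(-525) = -765 + 567000 = 566235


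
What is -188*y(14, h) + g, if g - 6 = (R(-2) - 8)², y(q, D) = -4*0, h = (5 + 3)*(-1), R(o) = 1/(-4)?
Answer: 1185/16 ≈ 74.063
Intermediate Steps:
R(o) = -¼ (R(o) = 1*(-¼) = -¼)
h = -8 (h = 8*(-1) = -8)
y(q, D) = 0
g = 1185/16 (g = 6 + (-¼ - 8)² = 6 + (-33/4)² = 6 + 1089/16 = 1185/16 ≈ 74.063)
-188*y(14, h) + g = -188*0 + 1185/16 = 0 + 1185/16 = 1185/16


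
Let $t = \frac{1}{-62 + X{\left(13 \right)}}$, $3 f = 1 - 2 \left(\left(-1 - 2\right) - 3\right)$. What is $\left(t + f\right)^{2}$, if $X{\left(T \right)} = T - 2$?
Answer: $\frac{48400}{2601} \approx 18.608$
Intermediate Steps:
$X{\left(T \right)} = -2 + T$ ($X{\left(T \right)} = T - 2 = -2 + T$)
$f = \frac{13}{3}$ ($f = \frac{1 - 2 \left(\left(-1 - 2\right) - 3\right)}{3} = \frac{1 - 2 \left(-3 - 3\right)}{3} = \frac{1 - -12}{3} = \frac{1 + 12}{3} = \frac{1}{3} \cdot 13 = \frac{13}{3} \approx 4.3333$)
$t = - \frac{1}{51}$ ($t = \frac{1}{-62 + \left(-2 + 13\right)} = \frac{1}{-62 + 11} = \frac{1}{-51} = - \frac{1}{51} \approx -0.019608$)
$\left(t + f\right)^{2} = \left(- \frac{1}{51} + \frac{13}{3}\right)^{2} = \left(\frac{220}{51}\right)^{2} = \frac{48400}{2601}$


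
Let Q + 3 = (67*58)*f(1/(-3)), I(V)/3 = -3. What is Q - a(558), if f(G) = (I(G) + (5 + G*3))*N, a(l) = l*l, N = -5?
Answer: -214217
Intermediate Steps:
I(V) = -9 (I(V) = 3*(-3) = -9)
a(l) = l²
f(G) = 20 - 15*G (f(G) = (-9 + (5 + G*3))*(-5) = (-9 + (5 + 3*G))*(-5) = (-4 + 3*G)*(-5) = 20 - 15*G)
Q = 97147 (Q = -3 + (67*58)*(20 - 15/(-3)) = -3 + 3886*(20 - 15*(-⅓)) = -3 + 3886*(20 + 5) = -3 + 3886*25 = -3 + 97150 = 97147)
Q - a(558) = 97147 - 1*558² = 97147 - 1*311364 = 97147 - 311364 = -214217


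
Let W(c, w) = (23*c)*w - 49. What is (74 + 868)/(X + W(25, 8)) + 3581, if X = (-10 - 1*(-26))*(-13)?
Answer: 15553225/4343 ≈ 3581.2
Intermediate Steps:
W(c, w) = -49 + 23*c*w (W(c, w) = 23*c*w - 49 = -49 + 23*c*w)
X = -208 (X = (-10 + 26)*(-13) = 16*(-13) = -208)
(74 + 868)/(X + W(25, 8)) + 3581 = (74 + 868)/(-208 + (-49 + 23*25*8)) + 3581 = 942/(-208 + (-49 + 4600)) + 3581 = 942/(-208 + 4551) + 3581 = 942/4343 + 3581 = 15553225/4343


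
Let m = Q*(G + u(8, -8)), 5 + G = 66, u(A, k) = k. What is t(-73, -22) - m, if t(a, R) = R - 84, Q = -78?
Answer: 4028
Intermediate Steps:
G = 61 (G = -5 + 66 = 61)
t(a, R) = -84 + R
m = -4134 (m = -78*(61 - 8) = -78*53 = -4134)
t(-73, -22) - m = (-84 - 22) - 1*(-4134) = -106 + 4134 = 4028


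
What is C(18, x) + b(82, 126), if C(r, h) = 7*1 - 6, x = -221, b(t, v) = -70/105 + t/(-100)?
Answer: -73/150 ≈ -0.48667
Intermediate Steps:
b(t, v) = -⅔ - t/100 (b(t, v) = -70*1/105 + t*(-1/100) = -⅔ - t/100)
C(r, h) = 1 (C(r, h) = 7 - 6 = 1)
C(18, x) + b(82, 126) = 1 + (-⅔ - 1/100*82) = 1 + (-⅔ - 41/50) = 1 - 223/150 = -73/150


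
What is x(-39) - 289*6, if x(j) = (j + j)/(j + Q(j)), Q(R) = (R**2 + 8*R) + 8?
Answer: -1021365/589 ≈ -1734.1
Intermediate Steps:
Q(R) = 8 + R**2 + 8*R
x(j) = 2*j/(8 + j**2 + 9*j) (x(j) = (j + j)/(j + (8 + j**2 + 8*j)) = (2*j)/(8 + j**2 + 9*j) = 2*j/(8 + j**2 + 9*j))
x(-39) - 289*6 = 2*(-39)/(8 + (-39)**2 + 9*(-39)) - 289*6 = 2*(-39)/(8 + 1521 - 351) - 1*1734 = 2*(-39)/1178 - 1734 = 2*(-39)*(1/1178) - 1734 = -39/589 - 1734 = -1021365/589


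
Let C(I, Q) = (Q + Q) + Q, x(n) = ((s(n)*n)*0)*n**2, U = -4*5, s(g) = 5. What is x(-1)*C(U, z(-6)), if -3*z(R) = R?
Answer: 0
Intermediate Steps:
z(R) = -R/3
U = -20
x(n) = 0 (x(n) = ((5*n)*0)*n**2 = 0*n**2 = 0)
C(I, Q) = 3*Q (C(I, Q) = 2*Q + Q = 3*Q)
x(-1)*C(U, z(-6)) = 0*(3*(-1/3*(-6))) = 0*(3*2) = 0*6 = 0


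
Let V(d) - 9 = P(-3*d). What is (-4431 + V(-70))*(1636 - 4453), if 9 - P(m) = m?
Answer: 13022991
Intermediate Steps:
P(m) = 9 - m
V(d) = 18 + 3*d (V(d) = 9 + (9 - (-3)*d) = 9 + (9 + 3*d) = 18 + 3*d)
(-4431 + V(-70))*(1636 - 4453) = (-4431 + (18 + 3*(-70)))*(1636 - 4453) = (-4431 + (18 - 210))*(-2817) = (-4431 - 192)*(-2817) = -4623*(-2817) = 13022991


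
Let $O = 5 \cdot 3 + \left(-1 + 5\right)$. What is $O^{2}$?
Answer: $361$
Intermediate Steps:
$O = 19$ ($O = 15 + 4 = 19$)
$O^{2} = 19^{2} = 361$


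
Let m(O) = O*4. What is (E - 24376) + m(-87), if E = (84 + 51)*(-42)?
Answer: -30394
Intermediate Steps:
m(O) = 4*O
E = -5670 (E = 135*(-42) = -5670)
(E - 24376) + m(-87) = (-5670 - 24376) + 4*(-87) = -30046 - 348 = -30394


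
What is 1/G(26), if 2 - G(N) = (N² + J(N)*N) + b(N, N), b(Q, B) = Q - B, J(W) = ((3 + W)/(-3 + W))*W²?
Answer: -23/525206 ≈ -4.3792e-5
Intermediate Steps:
J(W) = W²*(3 + W)/(-3 + W) (J(W) = ((3 + W)/(-3 + W))*W² = W²*(3 + W)/(-3 + W))
G(N) = 2 - N² - N³*(3 + N)/(-3 + N) (G(N) = 2 - ((N² + (N²*(3 + N)/(-3 + N))*N) + (N - N)) = 2 - ((N² + N³*(3 + N)/(-3 + N)) + 0) = 2 - (N² + N³*(3 + N)/(-3 + N)) = 2 + (-N² - N³*(3 + N)/(-3 + N)) = 2 - N² - N³*(3 + N)/(-3 + N))
1/G(26) = 1/(((-3 + 26)*(2 - 1*26²) - 1*26³*(3 + 26))/(-3 + 26)) = 1/((23*(2 - 1*676) - 1*17576*29)/23) = 1/((23*(2 - 676) - 509704)/23) = 1/((23*(-674) - 509704)/23) = 1/((-15502 - 509704)/23) = 1/((1/23)*(-525206)) = 1/(-525206/23) = -23/525206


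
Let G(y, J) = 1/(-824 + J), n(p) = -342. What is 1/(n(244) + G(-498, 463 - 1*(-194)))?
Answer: -167/57115 ≈ -0.0029239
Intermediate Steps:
1/(n(244) + G(-498, 463 - 1*(-194))) = 1/(-342 + 1/(-824 + (463 - 1*(-194)))) = 1/(-342 + 1/(-824 + (463 + 194))) = 1/(-342 + 1/(-824 + 657)) = 1/(-342 + 1/(-167)) = 1/(-342 - 1/167) = 1/(-57115/167) = -167/57115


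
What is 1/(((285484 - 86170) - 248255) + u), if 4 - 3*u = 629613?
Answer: -3/776432 ≈ -3.8638e-6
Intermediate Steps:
u = -629609/3 (u = 4/3 - ⅓*629613 = 4/3 - 209871 = -629609/3 ≈ -2.0987e+5)
1/(((285484 - 86170) - 248255) + u) = 1/(((285484 - 86170) - 248255) - 629609/3) = 1/((199314 - 248255) - 629609/3) = 1/(-48941 - 629609/3) = 1/(-776432/3) = -3/776432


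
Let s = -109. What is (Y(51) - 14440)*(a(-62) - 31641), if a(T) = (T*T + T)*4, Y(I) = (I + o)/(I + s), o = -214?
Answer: 13827276141/58 ≈ 2.3840e+8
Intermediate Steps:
Y(I) = (-214 + I)/(-109 + I) (Y(I) = (I - 214)/(I - 109) = (-214 + I)/(-109 + I))
a(T) = 4*T + 4*T² (a(T) = (T² + T)*4 = (T + T²)*4 = 4*T + 4*T²)
(Y(51) - 14440)*(a(-62) - 31641) = ((-214 + 51)/(-109 + 51) - 14440)*(4*(-62)*(1 - 62) - 31641) = (-163/(-58) - 14440)*(4*(-62)*(-61) - 31641) = (-1/58*(-163) - 14440)*(15128 - 31641) = (163/58 - 14440)*(-16513) = -837357/58*(-16513) = 13827276141/58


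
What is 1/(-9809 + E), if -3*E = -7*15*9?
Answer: -1/9494 ≈ -0.00010533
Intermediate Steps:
E = 315 (E = -(-7*15)*9/3 = -(-35)*9 = -1/3*(-945) = 315)
1/(-9809 + E) = 1/(-9809 + 315) = 1/(-9494) = -1/9494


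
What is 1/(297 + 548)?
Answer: 1/845 ≈ 0.0011834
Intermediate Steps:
1/(297 + 548) = 1/845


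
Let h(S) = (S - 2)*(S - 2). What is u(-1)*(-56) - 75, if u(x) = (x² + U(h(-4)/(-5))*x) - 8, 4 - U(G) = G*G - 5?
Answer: -52051/25 ≈ -2082.0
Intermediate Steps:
h(S) = (-2 + S)² (h(S) = (-2 + S)*(-2 + S) = (-2 + S)²)
U(G) = 9 - G² (U(G) = 4 - (G*G - 5) = 4 - (G² - 5) = 4 - (-5 + G²) = 4 + (5 - G²) = 9 - G²)
u(x) = -8 + x² - 1071*x/25 (u(x) = (x² + (9 - ((-2 - 4)²/(-5))²)*x) - 8 = (x² + (9 - ((-6)²*(-⅕))²)*x) - 8 = (x² + (9 - (36*(-⅕))²)*x) - 8 = (x² + (9 - (-36/5)²)*x) - 8 = (x² + (9 - 1*1296/25)*x) - 8 = (x² + (9 - 1296/25)*x) - 8 = (x² - 1071*x/25) - 8 = -8 + x² - 1071*x/25)
u(-1)*(-56) - 75 = (-8 + (-1)² - 1071/25*(-1))*(-56) - 75 = (-8 + 1 + 1071/25)*(-56) - 75 = (896/25)*(-56) - 75 = -50176/25 - 75 = -52051/25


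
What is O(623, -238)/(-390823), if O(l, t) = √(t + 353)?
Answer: -√115/390823 ≈ -2.7439e-5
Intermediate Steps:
O(l, t) = √(353 + t)
O(623, -238)/(-390823) = √(353 - 238)/(-390823) = √115*(-1/390823) = -√115/390823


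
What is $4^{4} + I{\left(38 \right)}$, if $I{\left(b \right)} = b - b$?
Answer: $256$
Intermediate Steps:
$I{\left(b \right)} = 0$
$4^{4} + I{\left(38 \right)} = 4^{4} + 0 = 256 + 0 = 256$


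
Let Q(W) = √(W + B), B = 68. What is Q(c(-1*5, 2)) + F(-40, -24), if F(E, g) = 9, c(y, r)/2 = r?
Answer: 9 + 6*√2 ≈ 17.485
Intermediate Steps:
c(y, r) = 2*r
Q(W) = √(68 + W) (Q(W) = √(W + 68) = √(68 + W))
Q(c(-1*5, 2)) + F(-40, -24) = √(68 + 2*2) + 9 = √(68 + 4) + 9 = √72 + 9 = 6*√2 + 9 = 9 + 6*√2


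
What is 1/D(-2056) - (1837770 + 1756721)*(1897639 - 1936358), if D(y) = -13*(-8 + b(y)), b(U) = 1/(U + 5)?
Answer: 29688414172937244/213317 ≈ 1.3918e+11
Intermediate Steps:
b(U) = 1/(5 + U)
D(y) = 104 - 13/(5 + y) (D(y) = -13*(-8 + 1/(5 + y)) = 104 - 13/(5 + y))
1/D(-2056) - (1837770 + 1756721)*(1897639 - 1936358) = 1/(13*(39 + 8*(-2056))/(5 - 2056)) - (1837770 + 1756721)*(1897639 - 1936358) = 1/(13*(39 - 16448)/(-2051)) - 3594491*(-38719) = 1/(13*(-1/2051)*(-16409)) - 1*(-139175097029) = 1/(213317/2051) + 139175097029 = 2051/213317 + 139175097029 = 29688414172937244/213317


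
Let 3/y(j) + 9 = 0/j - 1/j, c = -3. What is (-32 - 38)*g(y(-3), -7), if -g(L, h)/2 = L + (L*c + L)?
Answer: 630/13 ≈ 48.462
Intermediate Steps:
y(j) = 3/(-9 - 1/j) (y(j) = 3/(-9 + (0/j - 1/j)) = 3/(-9 + (0 - 1/j)) = 3/(-9 - 1/j))
g(L, h) = 2*L (g(L, h) = -2*(L + (L*(-3) + L)) = -2*(L + (-3*L + L)) = -2*(L - 2*L) = -(-2)*L = 2*L)
(-32 - 38)*g(y(-3), -7) = (-32 - 38)*(2*(-3*(-3)/(1 + 9*(-3)))) = -140*(-3*(-3)/(1 - 27)) = -140*(-3*(-3)/(-26)) = -140*(-3*(-3)*(-1/26)) = -140*(-9)/26 = -70*(-9/13) = 630/13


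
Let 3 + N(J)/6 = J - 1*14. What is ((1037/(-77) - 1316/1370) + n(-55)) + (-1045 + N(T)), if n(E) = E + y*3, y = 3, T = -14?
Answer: -68116376/52745 ≈ -1291.4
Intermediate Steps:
N(J) = -102 + 6*J (N(J) = -18 + 6*(J - 1*14) = -18 + 6*(J - 14) = -18 + 6*(-14 + J) = -18 + (-84 + 6*J) = -102 + 6*J)
n(E) = 9 + E (n(E) = E + 3*3 = E + 9 = 9 + E)
((1037/(-77) - 1316/1370) + n(-55)) + (-1045 + N(T)) = ((1037/(-77) - 1316/1370) + (9 - 55)) + (-1045 + (-102 + 6*(-14))) = ((1037*(-1/77) - 1316*1/1370) - 46) + (-1045 + (-102 - 84)) = ((-1037/77 - 658/685) - 46) + (-1045 - 186) = (-761011/52745 - 46) - 1231 = -3187281/52745 - 1231 = -68116376/52745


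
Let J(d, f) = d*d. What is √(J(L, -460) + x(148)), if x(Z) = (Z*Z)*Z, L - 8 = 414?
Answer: 2*√854969 ≈ 1849.3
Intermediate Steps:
L = 422 (L = 8 + 414 = 422)
J(d, f) = d²
x(Z) = Z³ (x(Z) = Z²*Z = Z³)
√(J(L, -460) + x(148)) = √(422² + 148³) = √(178084 + 3241792) = √3419876 = 2*√854969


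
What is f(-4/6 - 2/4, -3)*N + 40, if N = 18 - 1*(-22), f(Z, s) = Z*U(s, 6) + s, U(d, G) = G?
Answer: -360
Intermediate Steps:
f(Z, s) = s + 6*Z (f(Z, s) = Z*6 + s = 6*Z + s = s + 6*Z)
N = 40 (N = 18 + 22 = 40)
f(-4/6 - 2/4, -3)*N + 40 = (-3 + 6*(-4/6 - 2/4))*40 + 40 = (-3 + 6*(-4*⅙ - 2*¼))*40 + 40 = (-3 + 6*(-⅔ - ½))*40 + 40 = (-3 + 6*(-7/6))*40 + 40 = (-3 - 7)*40 + 40 = -10*40 + 40 = -400 + 40 = -360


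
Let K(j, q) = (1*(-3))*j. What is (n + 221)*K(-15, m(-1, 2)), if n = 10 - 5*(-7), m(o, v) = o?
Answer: 11970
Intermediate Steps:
K(j, q) = -3*j
n = 45 (n = 10 + 35 = 45)
(n + 221)*K(-15, m(-1, 2)) = (45 + 221)*(-3*(-15)) = 266*45 = 11970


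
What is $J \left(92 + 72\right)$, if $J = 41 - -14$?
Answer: $9020$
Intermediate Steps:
$J = 55$ ($J = 41 + 14 = 55$)
$J \left(92 + 72\right) = 55 \left(92 + 72\right) = 55 \cdot 164 = 9020$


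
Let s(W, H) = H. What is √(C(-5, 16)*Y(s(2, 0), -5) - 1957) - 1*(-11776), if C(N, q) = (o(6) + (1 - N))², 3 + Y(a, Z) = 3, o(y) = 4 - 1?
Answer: 11776 + I*√1957 ≈ 11776.0 + 44.238*I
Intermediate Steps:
o(y) = 3
Y(a, Z) = 0 (Y(a, Z) = -3 + 3 = 0)
C(N, q) = (4 - N)² (C(N, q) = (3 + (1 - N))² = (4 - N)²)
√(C(-5, 16)*Y(s(2, 0), -5) - 1957) - 1*(-11776) = √((4 - 1*(-5))²*0 - 1957) - 1*(-11776) = √((4 + 5)²*0 - 1957) + 11776 = √(9²*0 - 1957) + 11776 = √(81*0 - 1957) + 11776 = √(0 - 1957) + 11776 = √(-1957) + 11776 = I*√1957 + 11776 = 11776 + I*√1957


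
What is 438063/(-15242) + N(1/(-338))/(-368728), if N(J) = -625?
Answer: -80758283807/2810076088 ≈ -28.739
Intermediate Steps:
438063/(-15242) + N(1/(-338))/(-368728) = 438063/(-15242) - 625/(-368728) = 438063*(-1/15242) - 625*(-1/368728) = -438063/15242 + 625/368728 = -80758283807/2810076088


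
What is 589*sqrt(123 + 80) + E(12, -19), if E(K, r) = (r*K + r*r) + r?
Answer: 114 + 589*sqrt(203) ≈ 8506.0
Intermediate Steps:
E(K, r) = r + r**2 + K*r (E(K, r) = (K*r + r**2) + r = (r**2 + K*r) + r = r + r**2 + K*r)
589*sqrt(123 + 80) + E(12, -19) = 589*sqrt(123 + 80) - 19*(1 + 12 - 19) = 589*sqrt(203) - 19*(-6) = 589*sqrt(203) + 114 = 114 + 589*sqrt(203)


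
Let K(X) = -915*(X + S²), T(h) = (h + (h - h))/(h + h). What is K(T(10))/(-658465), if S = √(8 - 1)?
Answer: 2745/263386 ≈ 0.010422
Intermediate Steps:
S = √7 ≈ 2.6458
T(h) = ½ (T(h) = (h + 0)/((2*h)) = h*(1/(2*h)) = ½)
K(X) = -6405 - 915*X (K(X) = -915*(X + (√7)²) = -915*(X + 7) = -915*(7 + X) = -6405 - 915*X)
K(T(10))/(-658465) = (-6405 - 915*½)/(-658465) = (-6405 - 915/2)*(-1/658465) = -13725/2*(-1/658465) = 2745/263386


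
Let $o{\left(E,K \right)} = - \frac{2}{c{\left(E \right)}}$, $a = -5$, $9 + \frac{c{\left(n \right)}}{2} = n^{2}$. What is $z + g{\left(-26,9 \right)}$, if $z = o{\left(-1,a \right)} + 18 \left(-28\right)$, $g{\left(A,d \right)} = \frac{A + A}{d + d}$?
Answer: $- \frac{36487}{72} \approx -506.76$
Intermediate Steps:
$c{\left(n \right)} = -18 + 2 n^{2}$
$o{\left(E,K \right)} = - \frac{2}{-18 + 2 E^{2}}$
$g{\left(A,d \right)} = \frac{A}{d}$ ($g{\left(A,d \right)} = \frac{2 A}{2 d} = 2 A \frac{1}{2 d} = \frac{A}{d}$)
$z = - \frac{4031}{8}$ ($z = - \frac{1}{-9 + \left(-1\right)^{2}} + 18 \left(-28\right) = - \frac{1}{-9 + 1} - 504 = - \frac{1}{-8} - 504 = \left(-1\right) \left(- \frac{1}{8}\right) - 504 = \frac{1}{8} - 504 = - \frac{4031}{8} \approx -503.88$)
$z + g{\left(-26,9 \right)} = - \frac{4031}{8} - \frac{26}{9} = - \frac{36487}{72}$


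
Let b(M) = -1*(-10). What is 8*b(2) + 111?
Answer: 191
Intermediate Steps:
b(M) = 10
8*b(2) + 111 = 8*10 + 111 = 80 + 111 = 191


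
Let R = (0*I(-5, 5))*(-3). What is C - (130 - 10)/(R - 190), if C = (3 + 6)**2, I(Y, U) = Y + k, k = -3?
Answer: 1551/19 ≈ 81.632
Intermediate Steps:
I(Y, U) = -3 + Y (I(Y, U) = Y - 3 = -3 + Y)
R = 0 (R = (0*(-3 - 5))*(-3) = (0*(-8))*(-3) = 0*(-3) = 0)
C = 81 (C = 9**2 = 81)
C - (130 - 10)/(R - 190) = 81 - (130 - 10)/(0 - 190) = 81 - 120/(-190) = 81 - 120*(-1)/190 = 81 - 1*(-12/19) = 81 + 12/19 = 1551/19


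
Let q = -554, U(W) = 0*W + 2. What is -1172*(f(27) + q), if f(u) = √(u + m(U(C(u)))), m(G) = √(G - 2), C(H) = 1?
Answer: 649288 - 3516*√3 ≈ 6.4320e+5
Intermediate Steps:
U(W) = 2 (U(W) = 0 + 2 = 2)
m(G) = √(-2 + G)
f(u) = √u (f(u) = √(u + √(-2 + 2)) = √(u + √0) = √(u + 0) = √u)
-1172*(f(27) + q) = -1172*(√27 - 554) = -1172*(3*√3 - 554) = -1172*(-554 + 3*√3) = 649288 - 3516*√3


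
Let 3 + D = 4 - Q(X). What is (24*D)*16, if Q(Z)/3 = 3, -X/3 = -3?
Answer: -3072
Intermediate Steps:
X = 9 (X = -3*(-3) = 9)
Q(Z) = 9 (Q(Z) = 3*3 = 9)
D = -8 (D = -3 + (4 - 1*9) = -3 + (4 - 9) = -3 - 5 = -8)
(24*D)*16 = (24*(-8))*16 = -192*16 = -3072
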